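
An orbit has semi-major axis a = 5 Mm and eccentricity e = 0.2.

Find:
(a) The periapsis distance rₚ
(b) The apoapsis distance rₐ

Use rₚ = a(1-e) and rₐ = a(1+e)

Convert to SI: a = 5 Mm = 5e+06 m.
(a) rₚ = a(1 − e) = 5e+06 · (1 − 0.2) = 5e+06 · 0.8 ≈ 4e+06 m = 4 Mm.
(b) rₐ = a(1 + e) = 5e+06 · (1 + 0.2) = 5e+06 · 1.2 ≈ 6e+06 m = 6 Mm.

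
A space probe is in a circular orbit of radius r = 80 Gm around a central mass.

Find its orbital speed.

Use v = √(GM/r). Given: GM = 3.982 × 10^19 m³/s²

Convert to SI: r = 80 Gm = 8e+10 m.
For a circular orbit, gravity supplies the centripetal force, so v = √(GM / r).
v = √(3.982e+19 / 8e+10) m/s ≈ 2.231e+04 m/s = 22.31 km/s.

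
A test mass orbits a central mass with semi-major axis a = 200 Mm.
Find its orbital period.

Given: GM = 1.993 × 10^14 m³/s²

Convert to SI: a = 200 Mm = 2e+08 m.
Kepler's third law: T = 2π √(a³ / GM).
Substituting a = 2e+08 m and GM = 1.993e+14 m³/s²:
T = 2π √((2e+08)³ / 1.993e+14) s
T ≈ 1.259e+06 s = 14.57 days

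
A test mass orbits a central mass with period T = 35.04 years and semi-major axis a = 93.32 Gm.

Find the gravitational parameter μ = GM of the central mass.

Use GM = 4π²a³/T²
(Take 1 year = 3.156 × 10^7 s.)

Convert to SI: T = 35.04 years = 1.10586e+09 s; a = 93.32 Gm = 9.332e+10 m.
GM = 4π² · a³ / T².
GM = 4π² · (9.332e+10)³ / (1.10586e+09)² m³/s² ≈ 2.624e+16 m³/s² = 2.624 × 10^16 m³/s².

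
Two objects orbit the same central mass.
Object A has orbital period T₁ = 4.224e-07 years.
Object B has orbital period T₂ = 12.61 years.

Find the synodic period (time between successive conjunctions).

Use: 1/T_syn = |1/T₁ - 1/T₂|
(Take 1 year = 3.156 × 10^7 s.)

Convert to SI: T₁ = 4.224e-07 years = 13.3309 s; T₂ = 12.61 years = 3.97972e+08 s.
T_syn = |T₁ · T₂ / (T₁ − T₂)|.
T_syn = |13.3309 · 3.97972e+08 / (13.3309 − 3.97972e+08)| s ≈ 13.33 s = 4.224e-07 years.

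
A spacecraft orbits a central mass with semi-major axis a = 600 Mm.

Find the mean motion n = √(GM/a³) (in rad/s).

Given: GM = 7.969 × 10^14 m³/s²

Convert to SI: a = 600 Mm = 6e+08 m.
n = √(GM / a³).
n = √(7.969e+14 / (6e+08)³) rad/s ≈ 1.921e-06 rad/s.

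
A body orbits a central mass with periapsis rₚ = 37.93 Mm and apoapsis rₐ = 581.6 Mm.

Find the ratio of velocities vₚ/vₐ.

Convert to SI: rₚ = 37.93 Mm = 3.793e+07 m; rₐ = 581.6 Mm = 5.816e+08 m.
Conservation of angular momentum gives rₚvₚ = rₐvₐ, so vₚ/vₐ = rₐ/rₚ.
vₚ/vₐ = 5.816e+08 / 3.793e+07 ≈ 15.33.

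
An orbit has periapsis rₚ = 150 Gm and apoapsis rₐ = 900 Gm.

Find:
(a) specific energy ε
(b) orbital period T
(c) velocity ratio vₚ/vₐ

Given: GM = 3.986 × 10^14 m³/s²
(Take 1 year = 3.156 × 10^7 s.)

Convert to SI: rₚ = 150 Gm = 1.5e+11 m; rₐ = 900 Gm = 9e+11 m.
(a) With a = (rₚ + rₐ)/2 = 5.25e+11 m, ε = −GM/(2a) = −3.986e+14/(2 · 5.25e+11) J/kg ≈ -379.6 J/kg
(b) With a = (rₚ + rₐ)/2 = 5.25e+11 m, T = 2π √(a³/GM) = 2π √((5.25e+11)³/3.986e+14) s ≈ 1.197e+11 s
(c) Conservation of angular momentum (rₚvₚ = rₐvₐ) gives vₚ/vₐ = rₐ/rₚ = 9e+11/1.5e+11 ≈ 6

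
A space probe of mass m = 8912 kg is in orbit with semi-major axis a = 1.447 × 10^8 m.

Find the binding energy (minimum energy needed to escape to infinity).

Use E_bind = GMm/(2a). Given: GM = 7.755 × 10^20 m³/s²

Total orbital energy is E = −GMm/(2a); binding energy is E_bind = −E = GMm/(2a).
E_bind = 7.755e+20 · 8912 / (2 · 1.447e+08) J ≈ 2.388e+16 J = 23.88 PJ.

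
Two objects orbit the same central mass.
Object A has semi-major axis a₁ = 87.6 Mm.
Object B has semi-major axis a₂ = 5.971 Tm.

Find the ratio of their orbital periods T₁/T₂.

Convert to SI: a₁ = 87.6 Mm = 8.76e+07 m; a₂ = 5.971 Tm = 5.971e+12 m.
From Kepler's third law, (T₁/T₂)² = (a₁/a₂)³, so T₁/T₂ = (a₁/a₂)^(3/2).
a₁/a₂ = 8.76e+07 / 5.971e+12 = 1.46709e-05.
T₁/T₂ = (1.46709e-05)^(3/2) ≈ 5.619e-08.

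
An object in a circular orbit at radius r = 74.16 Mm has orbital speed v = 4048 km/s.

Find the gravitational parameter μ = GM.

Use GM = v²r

Convert to SI: r = 74.16 Mm = 7.416e+07 m; v = 4048 km/s = 4.048e+06 m/s.
For a circular orbit v² = GM/r, so GM = v² · r.
GM = (4.048e+06)² · 7.416e+07 m³/s² ≈ 1.215e+21 m³/s² = 1.215 × 10^21 m³/s².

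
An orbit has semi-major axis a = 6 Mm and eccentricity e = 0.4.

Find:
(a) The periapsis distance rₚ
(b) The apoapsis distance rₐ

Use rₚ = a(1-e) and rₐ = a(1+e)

Convert to SI: a = 6 Mm = 6e+06 m.
(a) rₚ = a(1 − e) = 6e+06 · (1 − 0.4) = 6e+06 · 0.6 ≈ 3.6e+06 m = 3.6 Mm.
(b) rₐ = a(1 + e) = 6e+06 · (1 + 0.4) = 6e+06 · 1.4 ≈ 8.4e+06 m = 8.4 Mm.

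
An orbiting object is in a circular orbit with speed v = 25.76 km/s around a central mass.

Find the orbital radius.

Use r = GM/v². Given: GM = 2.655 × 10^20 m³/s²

Convert to SI: v = 25.76 km/s = 25760 m/s.
For a circular orbit, v² = GM / r, so r = GM / v².
r = 2.655e+20 / (25760)² m ≈ 4.001e+11 m = 400.1 Gm.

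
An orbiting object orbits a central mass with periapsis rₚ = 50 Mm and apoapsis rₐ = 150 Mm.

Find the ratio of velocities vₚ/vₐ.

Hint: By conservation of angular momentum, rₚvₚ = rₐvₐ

Convert to SI: rₚ = 50 Mm = 5e+07 m; rₐ = 150 Mm = 1.5e+08 m.
Conservation of angular momentum gives rₚvₚ = rₐvₐ, so vₚ/vₐ = rₐ/rₚ.
vₚ/vₐ = 1.5e+08 / 5e+07 ≈ 3.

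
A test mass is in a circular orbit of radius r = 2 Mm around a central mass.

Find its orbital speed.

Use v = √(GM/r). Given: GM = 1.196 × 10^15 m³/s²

Convert to SI: r = 2 Mm = 2e+06 m.
For a circular orbit, gravity supplies the centripetal force, so v = √(GM / r).
v = √(1.196e+15 / 2e+06) m/s ≈ 2.445e+04 m/s = 24.45 km/s.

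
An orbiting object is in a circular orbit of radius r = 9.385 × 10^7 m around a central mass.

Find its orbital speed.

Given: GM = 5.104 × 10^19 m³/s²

For a circular orbit, gravity supplies the centripetal force, so v = √(GM / r).
v = √(5.104e+19 / 9.385e+07) m/s ≈ 7.375e+05 m/s = 737.5 km/s.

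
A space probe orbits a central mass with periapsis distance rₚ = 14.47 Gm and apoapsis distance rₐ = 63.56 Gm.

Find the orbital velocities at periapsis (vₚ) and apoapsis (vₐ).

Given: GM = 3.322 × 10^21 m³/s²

Convert to SI: rₚ = 14.47 Gm = 1.447e+10 m; rₐ = 63.56 Gm = 6.356e+10 m.
Use the vis-viva equation v² = GM(2/r − 1/a) with a = (rₚ + rₐ)/2 = (1.447e+10 + 6.356e+10)/2 = 3.9015e+10 m.
vₚ = √(GM · (2/rₚ − 1/a)) = √(3.322e+21 · (2/1.447e+10 − 1/3.9015e+10)) m/s ≈ 6.116e+05 m/s = 611.6 km/s.
vₐ = √(GM · (2/rₐ − 1/a)) = √(3.322e+21 · (2/6.356e+10 − 1/3.9015e+10)) m/s ≈ 1.392e+05 m/s = 139.2 km/s.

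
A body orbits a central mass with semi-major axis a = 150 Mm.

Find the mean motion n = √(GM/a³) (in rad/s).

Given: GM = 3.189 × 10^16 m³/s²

Convert to SI: a = 150 Mm = 1.5e+08 m.
n = √(GM / a³).
n = √(3.189e+16 / (1.5e+08)³) rad/s ≈ 9.721e-05 rad/s.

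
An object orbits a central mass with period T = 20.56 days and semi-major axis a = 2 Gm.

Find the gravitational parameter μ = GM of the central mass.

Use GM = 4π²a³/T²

Convert to SI: T = 20.56 days = 1.77638e+06 s; a = 2 Gm = 2e+09 m.
GM = 4π² · a³ / T².
GM = 4π² · (2e+09)³ / (1.77638e+06)² m³/s² ≈ 1.001e+17 m³/s² = 1.001 × 10^17 m³/s².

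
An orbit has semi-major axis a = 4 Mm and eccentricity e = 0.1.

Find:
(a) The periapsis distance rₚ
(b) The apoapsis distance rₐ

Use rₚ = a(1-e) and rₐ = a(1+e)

Convert to SI: a = 4 Mm = 4e+06 m.
(a) rₚ = a(1 − e) = 4e+06 · (1 − 0.1) = 4e+06 · 0.9 ≈ 3.6e+06 m = 3.6 Mm.
(b) rₐ = a(1 + e) = 4e+06 · (1 + 0.1) = 4e+06 · 1.1 ≈ 4.4e+06 m = 4.4 Mm.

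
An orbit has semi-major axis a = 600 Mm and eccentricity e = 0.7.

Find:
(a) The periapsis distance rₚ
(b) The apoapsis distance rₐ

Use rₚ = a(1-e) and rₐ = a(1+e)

Convert to SI: a = 600 Mm = 6e+08 m.
(a) rₚ = a(1 − e) = 6e+08 · (1 − 0.7) = 6e+08 · 0.3 ≈ 1.8e+08 m = 180 Mm.
(b) rₐ = a(1 + e) = 6e+08 · (1 + 0.7) = 6e+08 · 1.7 ≈ 1.02e+09 m = 1.02 Gm.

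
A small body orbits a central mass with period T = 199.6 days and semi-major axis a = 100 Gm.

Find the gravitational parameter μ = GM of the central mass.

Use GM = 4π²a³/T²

Convert to SI: T = 199.6 days = 1.72454e+07 s; a = 100 Gm = 1e+11 m.
GM = 4π² · a³ / T².
GM = 4π² · (1e+11)³ / (1.72454e+07)² m³/s² ≈ 1.327e+20 m³/s² = 1.327 × 10^20 m³/s².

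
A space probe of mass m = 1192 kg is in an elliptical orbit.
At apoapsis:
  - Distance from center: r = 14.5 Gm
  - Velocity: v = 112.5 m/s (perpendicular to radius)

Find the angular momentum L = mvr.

Convert to SI: r = 14.5 Gm = 1.45e+10 m.
Since v is perpendicular to r, L = m · v · r.
L = 1192 · 112.5 · 1.45e+10 kg·m²/s ≈ 1.944e+15 kg·m²/s.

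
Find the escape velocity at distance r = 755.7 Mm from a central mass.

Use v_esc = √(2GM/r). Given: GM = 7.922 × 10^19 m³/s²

Convert to SI: r = 755.7 Mm = 7.557e+08 m.
Escape velocity comes from setting total energy to zero: ½v² − GM/r = 0 ⇒ v_esc = √(2GM / r).
v_esc = √(2 · 7.922e+19 / 7.557e+08) m/s ≈ 4.579e+05 m/s = 457.9 km/s.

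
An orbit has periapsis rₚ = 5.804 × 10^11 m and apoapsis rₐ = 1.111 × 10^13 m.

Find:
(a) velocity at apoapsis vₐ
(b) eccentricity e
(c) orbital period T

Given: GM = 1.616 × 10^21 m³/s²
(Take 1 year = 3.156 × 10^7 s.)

(a) With a = (rₚ + rₐ)/2 = 5.8452e+12 m, vₐ = √(GM (2/rₐ − 1/a)) = √(1.616e+21 · (2/1.111e+13 − 1/5.8452e+12)) m/s ≈ 3800 m/s
(b) e = (rₐ − rₚ)/(rₐ + rₚ) = (1.111e+13 − 5.804e+11)/(1.111e+13 + 5.804e+11) ≈ 0.9007
(c) With a = (rₚ + rₐ)/2 = 5.8452e+12 m, T = 2π √(a³/GM) = 2π √((5.8452e+12)³/1.616e+21) s ≈ 2.209e+09 s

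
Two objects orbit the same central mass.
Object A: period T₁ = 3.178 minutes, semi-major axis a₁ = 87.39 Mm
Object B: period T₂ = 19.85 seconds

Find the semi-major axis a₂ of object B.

Convert to SI: T₁ = 3.178 minutes = 190.68 s; a₁ = 87.39 Mm = 8.739e+07 m.
Kepler's third law: (T₁/T₂)² = (a₁/a₂)³ ⇒ a₂ = a₁ · (T₂/T₁)^(2/3).
T₂/T₁ = 19.85 / 190.68 = 0.104101.
a₂ = 8.739e+07 · (0.104101)^(2/3) m ≈ 1.934e+07 m = 19.34 Mm.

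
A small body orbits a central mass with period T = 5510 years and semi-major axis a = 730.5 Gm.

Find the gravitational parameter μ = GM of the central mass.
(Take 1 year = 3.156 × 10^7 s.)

Convert to SI: T = 5510 years = 1.73896e+11 s; a = 730.5 Gm = 7.305e+11 m.
GM = 4π² · a³ / T².
GM = 4π² · (7.305e+11)³ / (1.73896e+11)² m³/s² ≈ 5.089e+14 m³/s² = 5.089 × 10^14 m³/s².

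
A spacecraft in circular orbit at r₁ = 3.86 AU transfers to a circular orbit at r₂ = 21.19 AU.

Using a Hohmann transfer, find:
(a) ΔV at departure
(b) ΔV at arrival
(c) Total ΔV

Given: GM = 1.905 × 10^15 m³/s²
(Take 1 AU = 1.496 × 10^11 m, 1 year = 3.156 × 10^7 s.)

Convert to SI: r₁ = 3.86 AU = 5.77456e+11 m; r₂ = 21.19 AU = 3.17002e+12 m.
Transfer semi-major axis: a_t = (r₁ + r₂)/2 = (5.77456e+11 + 3.17002e+12)/2 = 1.87374e+12 m.
Circular speeds: v₁ = √(GM/r₁) = 57.4365 m/s, v₂ = √(GM/r₂) = 24.5141 m/s.
Transfer speeds (vis-viva v² = GM(2/r − 1/a_t)): v₁ᵗ = 74.7076 m/s, v₂ᵗ = 13.6088 m/s.
(a) ΔV₁ = |v₁ᵗ − v₁| ≈ 17.27 m/s = 0.003644 AU/year.
(b) ΔV₂ = |v₂ − v₂ᵗ| ≈ 10.91 m/s = 0.002301 AU/year.
(c) ΔV_total = ΔV₁ + ΔV₂ ≈ 28.18 m/s = 0.005944 AU/year.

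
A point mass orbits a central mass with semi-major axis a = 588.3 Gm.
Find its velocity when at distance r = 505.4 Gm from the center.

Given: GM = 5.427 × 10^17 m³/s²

Convert to SI: a = 588.3 Gm = 5.883e+11 m; r = 505.4 Gm = 5.054e+11 m.
Vis-viva: v = √(GM · (2/r − 1/a)).
2/r − 1/a = 2/5.054e+11 − 1/5.883e+11 = 2.25745e-12 m⁻¹.
v = √(5.427e+17 · 2.25745e-12) m/s ≈ 1107 m/s = 1.107 km/s.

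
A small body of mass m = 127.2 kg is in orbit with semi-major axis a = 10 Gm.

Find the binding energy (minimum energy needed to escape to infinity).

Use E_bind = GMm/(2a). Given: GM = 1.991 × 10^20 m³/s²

Convert to SI: a = 10 Gm = 1e+10 m.
Total orbital energy is E = −GMm/(2a); binding energy is E_bind = −E = GMm/(2a).
E_bind = 1.991e+20 · 127.2 / (2 · 1e+10) J ≈ 1.266e+12 J = 1.266 TJ.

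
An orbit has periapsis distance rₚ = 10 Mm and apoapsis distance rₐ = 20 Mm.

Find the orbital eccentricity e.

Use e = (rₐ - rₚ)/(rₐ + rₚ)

Convert to SI: rₚ = 10 Mm = 1e+07 m; rₐ = 20 Mm = 2e+07 m.
e = (rₐ − rₚ) / (rₐ + rₚ).
e = (2e+07 − 1e+07) / (2e+07 + 1e+07) = 1e+07 / 3e+07 ≈ 0.3333.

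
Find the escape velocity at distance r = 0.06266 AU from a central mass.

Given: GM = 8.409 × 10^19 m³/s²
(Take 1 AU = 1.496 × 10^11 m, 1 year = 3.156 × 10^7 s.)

Convert to SI: r = 0.06266 AU = 9.37394e+09 m.
Escape velocity comes from setting total energy to zero: ½v² − GM/r = 0 ⇒ v_esc = √(2GM / r).
v_esc = √(2 · 8.409e+19 / 9.37394e+09) m/s ≈ 1.339e+05 m/s = 28.26 AU/year.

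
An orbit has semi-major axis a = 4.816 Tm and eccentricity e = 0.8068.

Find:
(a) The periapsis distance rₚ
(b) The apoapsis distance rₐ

Convert to SI: a = 4.816 Tm = 4.816e+12 m.
(a) rₚ = a(1 − e) = 4.816e+12 · (1 − 0.8068) = 4.816e+12 · 0.1932 ≈ 9.305e+11 m = 930.5 Gm.
(b) rₐ = a(1 + e) = 4.816e+12 · (1 + 0.8068) = 4.816e+12 · 1.8068 ≈ 8.702e+12 m = 8.702 Tm.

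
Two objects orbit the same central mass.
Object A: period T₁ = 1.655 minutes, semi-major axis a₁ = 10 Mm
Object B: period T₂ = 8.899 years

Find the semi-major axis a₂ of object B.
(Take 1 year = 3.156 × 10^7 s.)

Convert to SI: T₁ = 1.655 minutes = 99.3 s; a₁ = 10 Mm = 1e+07 m; T₂ = 8.899 years = 2.80852e+08 s.
Kepler's third law: (T₁/T₂)² = (a₁/a₂)³ ⇒ a₂ = a₁ · (T₂/T₁)^(2/3).
T₂/T₁ = 2.80852e+08 / 99.3 = 2.82832e+06.
a₂ = 1e+07 · (2.82832e+06)^(2/3) m ≈ 2e+11 m = 200 Gm.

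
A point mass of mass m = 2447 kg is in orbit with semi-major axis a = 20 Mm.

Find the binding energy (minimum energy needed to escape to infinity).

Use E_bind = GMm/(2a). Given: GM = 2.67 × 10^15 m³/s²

Convert to SI: a = 20 Mm = 2e+07 m.
Total orbital energy is E = −GMm/(2a); binding energy is E_bind = −E = GMm/(2a).
E_bind = 2.67e+15 · 2447 / (2 · 2e+07) J ≈ 1.633e+11 J = 163.3 GJ.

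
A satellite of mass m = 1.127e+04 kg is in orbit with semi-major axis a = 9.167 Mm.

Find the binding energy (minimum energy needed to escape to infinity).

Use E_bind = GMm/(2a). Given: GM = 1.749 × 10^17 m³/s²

Convert to SI: a = 9.167 Mm = 9.167e+06 m.
Total orbital energy is E = −GMm/(2a); binding energy is E_bind = −E = GMm/(2a).
E_bind = 1.749e+17 · 1.127e+04 / (2 · 9.167e+06) J ≈ 1.075e+14 J = 107.5 TJ.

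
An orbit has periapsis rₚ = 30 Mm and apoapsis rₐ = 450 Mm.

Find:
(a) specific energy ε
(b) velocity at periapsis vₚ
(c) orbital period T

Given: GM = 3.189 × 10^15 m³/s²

Convert to SI: rₚ = 30 Mm = 3e+07 m; rₐ = 450 Mm = 4.5e+08 m.
(a) With a = (rₚ + rₐ)/2 = 2.4e+08 m, ε = −GM/(2a) = −3.189e+15/(2 · 2.4e+08) J/kg ≈ -6.644e+06 J/kg
(b) With a = (rₚ + rₐ)/2 = 2.4e+08 m, vₚ = √(GM (2/rₚ − 1/a)) = √(3.189e+15 · (2/3e+07 − 1/2.4e+08)) m/s ≈ 1.412e+04 m/s
(c) With a = (rₚ + rₐ)/2 = 2.4e+08 m, T = 2π √(a³/GM) = 2π √((2.4e+08)³/3.189e+15) s ≈ 4.137e+05 s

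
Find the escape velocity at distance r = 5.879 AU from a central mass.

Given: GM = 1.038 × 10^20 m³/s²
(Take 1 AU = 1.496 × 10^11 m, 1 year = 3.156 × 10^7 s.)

Convert to SI: r = 5.879 AU = 8.79498e+11 m.
Escape velocity comes from setting total energy to zero: ½v² − GM/r = 0 ⇒ v_esc = √(2GM / r).
v_esc = √(2 · 1.038e+20 / 8.79498e+11) m/s ≈ 1.536e+04 m/s = 3.241 AU/year.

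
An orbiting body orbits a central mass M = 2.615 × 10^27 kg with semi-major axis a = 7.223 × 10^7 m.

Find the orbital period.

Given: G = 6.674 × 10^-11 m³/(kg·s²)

GM = G · M = 6.674e-11 · 2.615e+27 = 1.74525e+17 m³/s².
Kepler's third law: T = 2π √(a³ / GM).
Substituting a = 7.223e+07 m and GM = 1.74525e+17 m³/s²:
T = 2π √((7.223e+07)³ / 1.74525e+17) s
T ≈ 9233 s = 2.565 hours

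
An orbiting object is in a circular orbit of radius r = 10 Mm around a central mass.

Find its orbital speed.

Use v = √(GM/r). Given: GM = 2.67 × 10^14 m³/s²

Convert to SI: r = 10 Mm = 1e+07 m.
For a circular orbit, gravity supplies the centripetal force, so v = √(GM / r).
v = √(2.67e+14 / 1e+07) m/s ≈ 5167 m/s = 5.167 km/s.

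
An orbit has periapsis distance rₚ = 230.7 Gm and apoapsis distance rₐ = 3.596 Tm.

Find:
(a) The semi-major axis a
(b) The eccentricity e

Convert to SI: rₚ = 230.7 Gm = 2.307e+11 m; rₐ = 3.596 Tm = 3.596e+12 m.
(a) a = (rₚ + rₐ) / 2 = (2.307e+11 + 3.596e+12) / 2 ≈ 1.913e+12 m = 1.913 Tm.
(b) e = (rₐ − rₚ) / (rₐ + rₚ) = (3.596e+12 − 2.307e+11) / (3.596e+12 + 2.307e+11) ≈ 0.8794.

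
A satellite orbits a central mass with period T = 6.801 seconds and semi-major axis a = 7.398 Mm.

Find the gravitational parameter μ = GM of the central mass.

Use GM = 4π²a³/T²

Convert to SI: a = 7.398 Mm = 7.398e+06 m.
GM = 4π² · a³ / T².
GM = 4π² · (7.398e+06)³ / (6.801)² m³/s² ≈ 3.456e+20 m³/s² = 3.456 × 10^20 m³/s².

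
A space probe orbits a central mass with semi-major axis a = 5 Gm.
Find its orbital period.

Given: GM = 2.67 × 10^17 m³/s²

Convert to SI: a = 5 Gm = 5e+09 m.
Kepler's third law: T = 2π √(a³ / GM).
Substituting a = 5e+09 m and GM = 2.67e+17 m³/s²:
T = 2π √((5e+09)³ / 2.67e+17) s
T ≈ 4.299e+06 s = 49.76 days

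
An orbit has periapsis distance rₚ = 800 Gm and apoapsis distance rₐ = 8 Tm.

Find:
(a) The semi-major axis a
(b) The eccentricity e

Convert to SI: rₚ = 800 Gm = 8e+11 m; rₐ = 8 Tm = 8e+12 m.
(a) a = (rₚ + rₐ) / 2 = (8e+11 + 8e+12) / 2 ≈ 4.4e+12 m = 4.4 Tm.
(b) e = (rₐ − rₚ) / (rₐ + rₚ) = (8e+12 − 8e+11) / (8e+12 + 8e+11) ≈ 0.8182.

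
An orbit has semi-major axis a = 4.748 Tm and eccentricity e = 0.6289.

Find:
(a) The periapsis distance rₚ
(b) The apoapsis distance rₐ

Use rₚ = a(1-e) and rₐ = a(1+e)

Convert to SI: a = 4.748 Tm = 4.748e+12 m.
(a) rₚ = a(1 − e) = 4.748e+12 · (1 − 0.6289) = 4.748e+12 · 0.3711 ≈ 1.762e+12 m = 1.762 Tm.
(b) rₐ = a(1 + e) = 4.748e+12 · (1 + 0.6289) = 4.748e+12 · 1.6289 ≈ 7.734e+12 m = 7.734 Tm.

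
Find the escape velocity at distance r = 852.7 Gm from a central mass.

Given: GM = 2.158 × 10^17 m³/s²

Convert to SI: r = 852.7 Gm = 8.527e+11 m.
Escape velocity comes from setting total energy to zero: ½v² − GM/r = 0 ⇒ v_esc = √(2GM / r).
v_esc = √(2 · 2.158e+17 / 8.527e+11) m/s ≈ 711.4 m/s = 711.4 m/s.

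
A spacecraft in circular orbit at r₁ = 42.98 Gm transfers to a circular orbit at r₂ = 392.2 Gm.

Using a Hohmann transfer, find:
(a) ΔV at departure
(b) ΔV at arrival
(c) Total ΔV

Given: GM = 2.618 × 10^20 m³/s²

Convert to SI: r₁ = 42.98 Gm = 4.298e+10 m; r₂ = 392.2 Gm = 3.922e+11 m.
Transfer semi-major axis: a_t = (r₁ + r₂)/2 = (4.298e+10 + 3.922e+11)/2 = 2.1759e+11 m.
Circular speeds: v₁ = √(GM/r₁) = 78046.2 m/s, v₂ = √(GM/r₂) = 25836.3 m/s.
Transfer speeds (vis-viva v² = GM(2/r − 1/a_t)): v₁ᵗ = 104782 m/s, v₂ᵗ = 11482.7 m/s.
(a) ΔV₁ = |v₁ᵗ − v₁| ≈ 2.674e+04 m/s = 26.74 km/s.
(b) ΔV₂ = |v₂ − v₂ᵗ| ≈ 1.435e+04 m/s = 14.35 km/s.
(c) ΔV_total = ΔV₁ + ΔV₂ ≈ 4.109e+04 m/s = 41.09 km/s.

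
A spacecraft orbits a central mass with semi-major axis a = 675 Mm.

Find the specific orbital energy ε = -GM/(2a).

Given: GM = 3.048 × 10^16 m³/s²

Convert to SI: a = 675 Mm = 6.75e+08 m.
ε = −GM / (2a).
ε = −3.048e+16 / (2 · 6.75e+08) J/kg ≈ -2.258e+07 J/kg = -22.58 MJ/kg.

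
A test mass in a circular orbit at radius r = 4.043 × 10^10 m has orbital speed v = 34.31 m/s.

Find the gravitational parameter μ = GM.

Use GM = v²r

For a circular orbit v² = GM/r, so GM = v² · r.
GM = (34.31)² · 4.043e+10 m³/s² ≈ 4.759e+13 m³/s² = 4.759 × 10^13 m³/s².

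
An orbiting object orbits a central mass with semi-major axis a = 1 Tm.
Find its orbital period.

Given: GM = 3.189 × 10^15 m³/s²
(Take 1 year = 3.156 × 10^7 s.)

Convert to SI: a = 1 Tm = 1e+12 m.
Kepler's third law: T = 2π √(a³ / GM).
Substituting a = 1e+12 m and GM = 3.189e+15 m³/s²:
T = 2π √((1e+12)³ / 3.189e+15) s
T ≈ 1.113e+11 s = 3525 years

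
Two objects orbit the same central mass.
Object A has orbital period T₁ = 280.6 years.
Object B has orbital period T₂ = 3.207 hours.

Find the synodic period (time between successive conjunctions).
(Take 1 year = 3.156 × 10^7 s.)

Convert to SI: T₁ = 280.6 years = 8.85574e+09 s; T₂ = 3.207 hours = 11545.2 s.
T_syn = |T₁ · T₂ / (T₁ − T₂)|.
T_syn = |8.85574e+09 · 11545.2 / (8.85574e+09 − 11545.2)| s ≈ 1.155e+04 s = 3.207 hours.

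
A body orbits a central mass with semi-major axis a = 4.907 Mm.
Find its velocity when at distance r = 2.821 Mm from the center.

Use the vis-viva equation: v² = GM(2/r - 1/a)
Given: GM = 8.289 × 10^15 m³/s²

Convert to SI: a = 4.907 Mm = 4.907e+06 m; r = 2.821 Mm = 2.821e+06 m.
Vis-viva: v = √(GM · (2/r − 1/a)).
2/r − 1/a = 2/2.821e+06 − 1/4.907e+06 = 5.05178e-07 m⁻¹.
v = √(8.289e+15 · 5.05178e-07) m/s ≈ 6.471e+04 m/s = 64.71 km/s.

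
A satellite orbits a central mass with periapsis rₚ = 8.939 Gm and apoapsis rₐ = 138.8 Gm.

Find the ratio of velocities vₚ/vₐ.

Convert to SI: rₚ = 8.939 Gm = 8.939e+09 m; rₐ = 138.8 Gm = 1.388e+11 m.
Conservation of angular momentum gives rₚvₚ = rₐvₐ, so vₚ/vₐ = rₐ/rₚ.
vₚ/vₐ = 1.388e+11 / 8.939e+09 ≈ 15.53.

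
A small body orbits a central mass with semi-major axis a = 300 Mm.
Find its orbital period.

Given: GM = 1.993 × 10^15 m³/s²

Convert to SI: a = 300 Mm = 3e+08 m.
Kepler's third law: T = 2π √(a³ / GM).
Substituting a = 3e+08 m and GM = 1.993e+15 m³/s²:
T = 2π √((3e+08)³ / 1.993e+15) s
T ≈ 7.313e+05 s = 8.464 days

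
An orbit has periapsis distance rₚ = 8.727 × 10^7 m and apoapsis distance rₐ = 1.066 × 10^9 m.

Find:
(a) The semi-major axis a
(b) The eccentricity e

(a) a = (rₚ + rₐ) / 2 = (8.727e+07 + 1.066e+09) / 2 ≈ 5.766e+08 m = 5.766 × 10^8 m.
(b) e = (rₐ − rₚ) / (rₐ + rₚ) = (1.066e+09 − 8.727e+07) / (1.066e+09 + 8.727e+07) ≈ 0.8487.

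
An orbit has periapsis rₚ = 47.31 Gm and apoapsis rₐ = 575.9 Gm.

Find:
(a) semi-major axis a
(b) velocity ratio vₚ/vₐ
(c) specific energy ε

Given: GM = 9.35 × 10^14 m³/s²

Convert to SI: rₚ = 47.31 Gm = 4.731e+10 m; rₐ = 575.9 Gm = 5.759e+11 m.
(a) a = (rₚ + rₐ)/2 = (4.731e+10 + 5.759e+11)/2 ≈ 3.116e+11 m
(b) Conservation of angular momentum (rₚvₚ = rₐvₐ) gives vₚ/vₐ = rₐ/rₚ = 5.759e+11/4.731e+10 ≈ 12.17
(c) With a = (rₚ + rₐ)/2 = 3.11605e+11 m, ε = −GM/(2a) = −9.35e+14/(2 · 3.11605e+11) J/kg ≈ -1500 J/kg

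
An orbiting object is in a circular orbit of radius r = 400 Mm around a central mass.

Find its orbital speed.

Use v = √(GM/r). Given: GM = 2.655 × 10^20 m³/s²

Convert to SI: r = 400 Mm = 4e+08 m.
For a circular orbit, gravity supplies the centripetal force, so v = √(GM / r).
v = √(2.655e+20 / 4e+08) m/s ≈ 8.147e+05 m/s = 814.7 km/s.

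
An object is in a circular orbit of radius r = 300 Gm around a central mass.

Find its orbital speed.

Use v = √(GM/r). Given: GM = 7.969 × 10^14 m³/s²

Convert to SI: r = 300 Gm = 3e+11 m.
For a circular orbit, gravity supplies the centripetal force, so v = √(GM / r).
v = √(7.969e+14 / 3e+11) m/s ≈ 51.54 m/s = 51.54 m/s.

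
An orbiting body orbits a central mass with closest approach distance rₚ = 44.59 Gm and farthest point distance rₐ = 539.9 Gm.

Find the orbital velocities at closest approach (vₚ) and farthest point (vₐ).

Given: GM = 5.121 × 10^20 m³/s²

Convert to SI: rₚ = 44.59 Gm = 4.459e+10 m; rₐ = 539.9 Gm = 5.399e+11 m.
Use the vis-viva equation v² = GM(2/r − 1/a) with a = (rₚ + rₐ)/2 = (4.459e+10 + 5.399e+11)/2 = 2.92245e+11 m.
vₚ = √(GM · (2/rₚ − 1/a)) = √(5.121e+20 · (2/4.459e+10 − 1/2.92245e+11)) m/s ≈ 1.457e+05 m/s = 145.7 km/s.
vₐ = √(GM · (2/rₐ − 1/a)) = √(5.121e+20 · (2/5.399e+11 − 1/2.92245e+11)) m/s ≈ 1.203e+04 m/s = 12.03 km/s.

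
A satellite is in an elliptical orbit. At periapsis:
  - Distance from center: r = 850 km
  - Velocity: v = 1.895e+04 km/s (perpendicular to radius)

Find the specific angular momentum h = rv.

Convert to SI: r = 850 km = 850000 m; v = 1.895e+04 km/s = 1.895e+07 m/s.
With v perpendicular to r, h = r · v.
h = 850000 · 1.895e+07 m²/s ≈ 1.611e+13 m²/s.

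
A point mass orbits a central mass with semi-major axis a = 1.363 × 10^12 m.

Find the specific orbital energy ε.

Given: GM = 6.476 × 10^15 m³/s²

ε = −GM / (2a).
ε = −6.476e+15 / (2 · 1.363e+12) J/kg ≈ -2376 J/kg = -2.376 kJ/kg.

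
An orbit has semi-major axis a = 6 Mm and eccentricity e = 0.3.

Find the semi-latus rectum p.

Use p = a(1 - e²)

Convert to SI: a = 6 Mm = 6e+06 m.
p = a (1 − e²).
p = 6e+06 · (1 − (0.3)²) = 6e+06 · 0.91 ≈ 5.46e+06 m = 5.46 Mm.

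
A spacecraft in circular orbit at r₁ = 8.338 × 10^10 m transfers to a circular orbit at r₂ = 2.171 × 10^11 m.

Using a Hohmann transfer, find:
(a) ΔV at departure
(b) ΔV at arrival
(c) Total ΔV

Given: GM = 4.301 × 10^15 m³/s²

Transfer semi-major axis: a_t = (r₁ + r₂)/2 = (8.338e+10 + 2.171e+11)/2 = 1.5024e+11 m.
Circular speeds: v₁ = √(GM/r₁) = 227.119 m/s, v₂ = √(GM/r₂) = 140.752 m/s.
Transfer speeds (vis-viva v² = GM(2/r − 1/a_t)): v₁ᵗ = 273.018 m/s, v₂ᵗ = 104.856 m/s.
(a) ΔV₁ = |v₁ᵗ − v₁| ≈ 45.9 m/s = 45.9 m/s.
(b) ΔV₂ = |v₂ − v₂ᵗ| ≈ 35.9 m/s = 35.9 m/s.
(c) ΔV_total = ΔV₁ + ΔV₂ ≈ 81.79 m/s = 81.79 m/s.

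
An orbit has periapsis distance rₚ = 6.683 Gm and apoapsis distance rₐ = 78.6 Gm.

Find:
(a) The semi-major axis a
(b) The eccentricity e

Convert to SI: rₚ = 6.683 Gm = 6.683e+09 m; rₐ = 78.6 Gm = 7.86e+10 m.
(a) a = (rₚ + rₐ) / 2 = (6.683e+09 + 7.86e+10) / 2 ≈ 4.264e+10 m = 42.64 Gm.
(b) e = (rₐ − rₚ) / (rₐ + rₚ) = (7.86e+10 − 6.683e+09) / (7.86e+10 + 6.683e+09) ≈ 0.8433.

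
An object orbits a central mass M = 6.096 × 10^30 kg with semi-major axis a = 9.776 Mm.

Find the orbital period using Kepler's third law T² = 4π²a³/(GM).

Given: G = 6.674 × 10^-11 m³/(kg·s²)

Convert to SI: a = 9.776 Mm = 9.776e+06 m.
GM = G · M = 6.674e-11 · 6.096e+30 = 4.06847e+20 m³/s².
Kepler's third law: T = 2π √(a³ / GM).
Substituting a = 9.776e+06 m and GM = 4.06847e+20 m³/s²:
T = 2π √((9.776e+06)³ / 4.06847e+20) s
T ≈ 9.522 s = 9.522 seconds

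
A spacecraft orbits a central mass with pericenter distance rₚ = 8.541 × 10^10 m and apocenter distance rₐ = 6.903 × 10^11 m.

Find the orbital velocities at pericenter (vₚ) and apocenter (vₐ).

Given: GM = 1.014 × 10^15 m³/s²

Use the vis-viva equation v² = GM(2/r − 1/a) with a = (rₚ + rₐ)/2 = (8.541e+10 + 6.903e+11)/2 = 3.87855e+11 m.
vₚ = √(GM · (2/rₚ − 1/a)) = √(1.014e+15 · (2/8.541e+10 − 1/3.87855e+11)) m/s ≈ 145.4 m/s = 145.4 m/s.
vₐ = √(GM · (2/rₐ − 1/a)) = √(1.014e+15 · (2/6.903e+11 − 1/3.87855e+11)) m/s ≈ 17.99 m/s = 17.99 m/s.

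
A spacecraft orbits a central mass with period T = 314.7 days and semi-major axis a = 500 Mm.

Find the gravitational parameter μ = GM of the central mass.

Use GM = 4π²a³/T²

Convert to SI: T = 314.7 days = 2.71901e+07 s; a = 500 Mm = 5e+08 m.
GM = 4π² · a³ / T².
GM = 4π² · (5e+08)³ / (2.71901e+07)² m³/s² ≈ 6.675e+12 m³/s² = 6.675 × 10^12 m³/s².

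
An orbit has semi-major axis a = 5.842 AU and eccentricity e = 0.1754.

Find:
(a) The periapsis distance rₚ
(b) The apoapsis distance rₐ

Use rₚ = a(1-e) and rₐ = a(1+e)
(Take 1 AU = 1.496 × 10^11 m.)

Convert to SI: a = 5.842 AU = 8.73963e+11 m.
(a) rₚ = a(1 − e) = 8.73963e+11 · (1 − 0.1754) = 8.73963e+11 · 0.8246 ≈ 7.207e+11 m = 4.817 AU.
(b) rₐ = a(1 + e) = 8.73963e+11 · (1 + 0.1754) = 8.73963e+11 · 1.1754 ≈ 1.027e+12 m = 6.867 AU.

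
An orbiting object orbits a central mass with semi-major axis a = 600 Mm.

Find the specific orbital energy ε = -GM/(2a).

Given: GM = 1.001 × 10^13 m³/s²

Convert to SI: a = 600 Mm = 6e+08 m.
ε = −GM / (2a).
ε = −1.001e+13 / (2 · 6e+08) J/kg ≈ -8342 J/kg = -8.342 kJ/kg.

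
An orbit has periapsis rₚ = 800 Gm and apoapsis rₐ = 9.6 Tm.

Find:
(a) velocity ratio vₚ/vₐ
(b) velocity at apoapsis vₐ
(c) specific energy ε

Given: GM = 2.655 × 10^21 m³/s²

Convert to SI: rₚ = 800 Gm = 8e+11 m; rₐ = 9.6 Tm = 9.6e+12 m.
(a) Conservation of angular momentum (rₚvₚ = rₐvₐ) gives vₚ/vₐ = rₐ/rₚ = 9.6e+12/8e+11 ≈ 12
(b) With a = (rₚ + rₐ)/2 = 5.2e+12 m, vₐ = √(GM (2/rₐ − 1/a)) = √(2.655e+21 · (2/9.6e+12 − 1/5.2e+12)) m/s ≈ 6523 m/s
(c) With a = (rₚ + rₐ)/2 = 5.2e+12 m, ε = −GM/(2a) = −2.655e+21/(2 · 5.2e+12) J/kg ≈ -2.553e+08 J/kg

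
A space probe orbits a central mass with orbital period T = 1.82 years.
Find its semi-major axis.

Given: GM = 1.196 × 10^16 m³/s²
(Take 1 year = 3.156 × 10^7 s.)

Convert to SI: T = 1.82 years = 5.74392e+07 s.
Invert Kepler's third law: a = (GM · T² / (4π²))^(1/3).
Substituting T = 5.74392e+07 s and GM = 1.196e+16 m³/s²:
a = (1.196e+16 · (5.74392e+07)² / (4π²))^(1/3) m
a ≈ 9.998e+09 m = 9.998 Gm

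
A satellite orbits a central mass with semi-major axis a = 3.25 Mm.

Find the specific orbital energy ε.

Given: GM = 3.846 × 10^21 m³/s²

Convert to SI: a = 3.25 Mm = 3.25e+06 m.
ε = −GM / (2a).
ε = −3.846e+21 / (2 · 3.25e+06) J/kg ≈ -5.917e+14 J/kg = -5.917e+05 GJ/kg.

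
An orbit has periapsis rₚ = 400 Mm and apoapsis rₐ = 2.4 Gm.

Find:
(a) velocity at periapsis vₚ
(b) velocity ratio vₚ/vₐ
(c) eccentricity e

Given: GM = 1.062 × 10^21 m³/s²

Convert to SI: rₚ = 400 Mm = 4e+08 m; rₐ = 2.4 Gm = 2.4e+09 m.
(a) With a = (rₚ + rₐ)/2 = 1.4e+09 m, vₚ = √(GM (2/rₚ − 1/a)) = √(1.062e+21 · (2/4e+08 − 1/1.4e+09)) m/s ≈ 2.133e+06 m/s
(b) Conservation of angular momentum (rₚvₚ = rₐvₐ) gives vₚ/vₐ = rₐ/rₚ = 2.4e+09/4e+08 ≈ 6
(c) e = (rₐ − rₚ)/(rₐ + rₚ) = (2.4e+09 − 4e+08)/(2.4e+09 + 4e+08) ≈ 0.7143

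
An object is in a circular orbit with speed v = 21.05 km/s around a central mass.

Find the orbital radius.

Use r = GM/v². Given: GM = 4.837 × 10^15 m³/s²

Convert to SI: v = 21.05 km/s = 21050 m/s.
For a circular orbit, v² = GM / r, so r = GM / v².
r = 4.837e+15 / (21050)² m ≈ 1.092e+07 m = 10.92 Mm.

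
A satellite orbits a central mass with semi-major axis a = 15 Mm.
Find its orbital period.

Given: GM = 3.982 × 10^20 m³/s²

Convert to SI: a = 15 Mm = 1.5e+07 m.
Kepler's third law: T = 2π √(a³ / GM).
Substituting a = 1.5e+07 m and GM = 3.982e+20 m³/s²:
T = 2π √((1.5e+07)³ / 3.982e+20) s
T ≈ 18.29 s = 18.29 seconds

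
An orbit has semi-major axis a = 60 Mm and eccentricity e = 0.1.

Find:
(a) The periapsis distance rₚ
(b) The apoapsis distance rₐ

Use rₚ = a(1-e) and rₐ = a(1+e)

Convert to SI: a = 60 Mm = 6e+07 m.
(a) rₚ = a(1 − e) = 6e+07 · (1 − 0.1) = 6e+07 · 0.9 ≈ 5.4e+07 m = 54 Mm.
(b) rₐ = a(1 + e) = 6e+07 · (1 + 0.1) = 6e+07 · 1.1 ≈ 6.6e+07 m = 66 Mm.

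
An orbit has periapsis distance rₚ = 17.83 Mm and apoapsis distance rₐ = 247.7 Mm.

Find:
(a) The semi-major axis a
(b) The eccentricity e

Convert to SI: rₚ = 17.83 Mm = 1.783e+07 m; rₐ = 247.7 Mm = 2.477e+08 m.
(a) a = (rₚ + rₐ) / 2 = (1.783e+07 + 2.477e+08) / 2 ≈ 1.328e+08 m = 132.8 Mm.
(b) e = (rₐ − rₚ) / (rₐ + rₚ) = (2.477e+08 − 1.783e+07) / (2.477e+08 + 1.783e+07) ≈ 0.8657.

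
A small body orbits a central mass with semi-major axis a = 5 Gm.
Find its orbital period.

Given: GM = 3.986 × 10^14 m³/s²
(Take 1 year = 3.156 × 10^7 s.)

Convert to SI: a = 5 Gm = 5e+09 m.
Kepler's third law: T = 2π √(a³ / GM).
Substituting a = 5e+09 m and GM = 3.986e+14 m³/s²:
T = 2π √((5e+09)³ / 3.986e+14) s
T ≈ 1.113e+08 s = 3.526 years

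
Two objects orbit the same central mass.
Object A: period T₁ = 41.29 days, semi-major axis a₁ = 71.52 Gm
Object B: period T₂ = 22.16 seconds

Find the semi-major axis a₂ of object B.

Convert to SI: T₁ = 41.29 days = 3.56746e+06 s; a₁ = 71.52 Gm = 7.152e+10 m.
Kepler's third law: (T₁/T₂)² = (a₁/a₂)³ ⇒ a₂ = a₁ · (T₂/T₁)^(2/3).
T₂/T₁ = 22.16 / 3.56746e+06 = 6.21171e-06.
a₂ = 7.152e+10 · (6.21171e-06)^(2/3) m ≈ 2.417e+07 m = 24.17 Mm.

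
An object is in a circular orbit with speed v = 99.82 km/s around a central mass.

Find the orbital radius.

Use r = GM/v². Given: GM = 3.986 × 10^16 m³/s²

Convert to SI: v = 99.82 km/s = 99820 m/s.
For a circular orbit, v² = GM / r, so r = GM / v².
r = 3.986e+16 / (99820)² m ≈ 4e+06 m = 4 Mm.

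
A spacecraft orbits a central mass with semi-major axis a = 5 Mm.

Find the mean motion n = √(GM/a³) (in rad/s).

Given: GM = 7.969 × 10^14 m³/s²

Convert to SI: a = 5 Mm = 5e+06 m.
n = √(GM / a³).
n = √(7.969e+14 / (5e+06)³) rad/s ≈ 0.002525 rad/s.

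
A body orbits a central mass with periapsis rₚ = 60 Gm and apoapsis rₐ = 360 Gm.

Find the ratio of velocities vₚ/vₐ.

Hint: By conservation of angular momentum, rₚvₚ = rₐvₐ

Convert to SI: rₚ = 60 Gm = 6e+10 m; rₐ = 360 Gm = 3.6e+11 m.
Conservation of angular momentum gives rₚvₚ = rₐvₐ, so vₚ/vₐ = rₐ/rₚ.
vₚ/vₐ = 3.6e+11 / 6e+10 ≈ 6.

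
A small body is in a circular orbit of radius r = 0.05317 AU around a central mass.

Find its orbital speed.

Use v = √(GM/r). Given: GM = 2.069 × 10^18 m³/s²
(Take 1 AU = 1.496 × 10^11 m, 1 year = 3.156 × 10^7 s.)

Convert to SI: r = 0.05317 AU = 7.95423e+09 m.
For a circular orbit, gravity supplies the centripetal force, so v = √(GM / r).
v = √(2.069e+18 / 7.95423e+09) m/s ≈ 1.613e+04 m/s = 3.402 AU/year.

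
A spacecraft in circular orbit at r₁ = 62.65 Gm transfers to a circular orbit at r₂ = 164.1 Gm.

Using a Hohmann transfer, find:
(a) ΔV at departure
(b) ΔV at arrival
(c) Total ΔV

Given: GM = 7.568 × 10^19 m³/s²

Convert to SI: r₁ = 62.65 Gm = 6.265e+10 m; r₂ = 164.1 Gm = 1.641e+11 m.
Transfer semi-major axis: a_t = (r₁ + r₂)/2 = (6.265e+10 + 1.641e+11)/2 = 1.13375e+11 m.
Circular speeds: v₁ = √(GM/r₁) = 34756 m/s, v₂ = √(GM/r₂) = 21475.2 m/s.
Transfer speeds (vis-viva v² = GM(2/r − 1/a_t)): v₁ᵗ = 41814.4 m/s, v₂ᵗ = 15963.9 m/s.
(a) ΔV₁ = |v₁ᵗ − v₁| ≈ 7058 m/s = 7.058 km/s.
(b) ΔV₂ = |v₂ − v₂ᵗ| ≈ 5511 m/s = 5.511 km/s.
(c) ΔV_total = ΔV₁ + ΔV₂ ≈ 1.257e+04 m/s = 12.57 km/s.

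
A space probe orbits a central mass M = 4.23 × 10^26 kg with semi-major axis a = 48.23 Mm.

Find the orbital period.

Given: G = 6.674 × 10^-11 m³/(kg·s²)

Convert to SI: a = 48.23 Mm = 4.823e+07 m.
GM = G · M = 6.674e-11 · 4.23e+26 = 2.8231e+16 m³/s².
Kepler's third law: T = 2π √(a³ / GM).
Substituting a = 4.823e+07 m and GM = 2.8231e+16 m³/s²:
T = 2π √((4.823e+07)³ / 2.8231e+16) s
T ≈ 1.253e+04 s = 3.479 hours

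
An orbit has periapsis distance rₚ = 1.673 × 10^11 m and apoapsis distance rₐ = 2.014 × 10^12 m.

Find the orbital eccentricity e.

e = (rₐ − rₚ) / (rₐ + rₚ).
e = (2.014e+12 − 1.673e+11) / (2.014e+12 + 1.673e+11) = 1.8467e+12 / 2.1813e+12 ≈ 0.8466.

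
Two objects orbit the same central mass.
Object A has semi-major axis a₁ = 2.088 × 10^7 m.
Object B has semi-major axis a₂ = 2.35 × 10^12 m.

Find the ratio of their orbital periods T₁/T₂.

From Kepler's third law, (T₁/T₂)² = (a₁/a₂)³, so T₁/T₂ = (a₁/a₂)^(3/2).
a₁/a₂ = 2.088e+07 / 2.35e+12 = 8.88511e-06.
T₁/T₂ = (8.88511e-06)^(3/2) ≈ 2.648e-08.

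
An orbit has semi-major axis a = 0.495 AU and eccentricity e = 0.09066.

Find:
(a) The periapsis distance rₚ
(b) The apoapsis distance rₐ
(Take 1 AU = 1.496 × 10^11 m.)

Convert to SI: a = 0.495 AU = 7.4052e+10 m.
(a) rₚ = a(1 − e) = 7.4052e+10 · (1 − 0.09066) = 7.4052e+10 · 0.90934 ≈ 6.734e+10 m = 0.4501 AU.
(b) rₐ = a(1 + e) = 7.4052e+10 · (1 + 0.09066) = 7.4052e+10 · 1.09066 ≈ 8.077e+10 m = 0.5399 AU.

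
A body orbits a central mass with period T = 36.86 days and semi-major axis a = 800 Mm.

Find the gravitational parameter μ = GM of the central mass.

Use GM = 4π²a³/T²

Convert to SI: T = 36.86 days = 3.1847e+06 s; a = 800 Mm = 8e+08 m.
GM = 4π² · a³ / T².
GM = 4π² · (8e+08)³ / (3.1847e+06)² m³/s² ≈ 1.993e+15 m³/s² = 1.993 × 10^15 m³/s².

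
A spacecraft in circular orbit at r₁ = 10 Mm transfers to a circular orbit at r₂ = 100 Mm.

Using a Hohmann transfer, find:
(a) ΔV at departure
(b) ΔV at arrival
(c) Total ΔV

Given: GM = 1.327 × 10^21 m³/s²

Convert to SI: r₁ = 10 Mm = 1e+07 m; r₂ = 100 Mm = 1e+08 m.
Transfer semi-major axis: a_t = (r₁ + r₂)/2 = (1e+07 + 1e+08)/2 = 5.5e+07 m.
Circular speeds: v₁ = √(GM/r₁) = 1.15195e+07 m/s, v₂ = √(GM/r₂) = 3.6428e+06 m/s.
Transfer speeds (vis-viva v² = GM(2/r − 1/a_t)): v₁ᵗ = 1.5533e+07 m/s, v₂ᵗ = 1.5533e+06 m/s.
(a) ΔV₁ = |v₁ᵗ − v₁| ≈ 4.013e+06 m/s = 4013 km/s.
(b) ΔV₂ = |v₂ − v₂ᵗ| ≈ 2.09e+06 m/s = 2090 km/s.
(c) ΔV_total = ΔV₁ + ΔV₂ ≈ 6.103e+06 m/s = 6103 km/s.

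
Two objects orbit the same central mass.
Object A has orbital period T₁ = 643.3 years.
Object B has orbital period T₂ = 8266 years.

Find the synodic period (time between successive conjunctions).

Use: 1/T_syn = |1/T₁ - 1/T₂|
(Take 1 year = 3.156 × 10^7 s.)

Convert to SI: T₁ = 643.3 years = 2.03025e+10 s; T₂ = 8266 years = 2.60875e+11 s.
T_syn = |T₁ · T₂ / (T₁ − T₂)|.
T_syn = |2.03025e+10 · 2.60875e+11 / (2.03025e+10 − 2.60875e+11)| s ≈ 2.202e+10 s = 697.6 years.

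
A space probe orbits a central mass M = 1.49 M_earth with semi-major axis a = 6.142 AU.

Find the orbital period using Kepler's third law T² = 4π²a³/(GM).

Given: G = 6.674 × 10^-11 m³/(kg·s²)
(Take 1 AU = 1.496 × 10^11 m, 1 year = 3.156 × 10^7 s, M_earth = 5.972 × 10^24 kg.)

Convert to SI: a = 6.142 AU = 9.18843e+11 m; M = 1.49 M_earth = 8.89828e+24 kg.
GM = G · M = 6.674e-11 · 8.89828e+24 = 5.93871e+14 m³/s².
Kepler's third law: T = 2π √(a³ / GM).
Substituting a = 9.18843e+11 m and GM = 5.93871e+14 m³/s²:
T = 2π √((9.18843e+11)³ / 5.93871e+14) s
T ≈ 2.271e+11 s = 7195 years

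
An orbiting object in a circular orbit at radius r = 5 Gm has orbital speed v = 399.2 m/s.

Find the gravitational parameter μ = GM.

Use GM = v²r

Convert to SI: r = 5 Gm = 5e+09 m.
For a circular orbit v² = GM/r, so GM = v² · r.
GM = (399.2)² · 5e+09 m³/s² ≈ 7.968e+14 m³/s² = 7.968 × 10^14 m³/s².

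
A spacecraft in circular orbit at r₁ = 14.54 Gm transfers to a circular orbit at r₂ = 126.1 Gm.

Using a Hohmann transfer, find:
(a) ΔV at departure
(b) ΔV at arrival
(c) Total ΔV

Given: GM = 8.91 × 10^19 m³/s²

Convert to SI: r₁ = 14.54 Gm = 1.454e+10 m; r₂ = 126.1 Gm = 1.261e+11 m.
Transfer semi-major axis: a_t = (r₁ + r₂)/2 = (1.454e+10 + 1.261e+11)/2 = 7.032e+10 m.
Circular speeds: v₁ = √(GM/r₁) = 78281.1 m/s, v₂ = √(GM/r₂) = 26581.6 m/s.
Transfer speeds (vis-viva v² = GM(2/r − 1/a_t)): v₁ᵗ = 104827 m/s, v₂ᵗ = 12087.2 m/s.
(a) ΔV₁ = |v₁ᵗ − v₁| ≈ 2.655e+04 m/s = 26.55 km/s.
(b) ΔV₂ = |v₂ − v₂ᵗ| ≈ 1.449e+04 m/s = 14.49 km/s.
(c) ΔV_total = ΔV₁ + ΔV₂ ≈ 4.104e+04 m/s = 41.04 km/s.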